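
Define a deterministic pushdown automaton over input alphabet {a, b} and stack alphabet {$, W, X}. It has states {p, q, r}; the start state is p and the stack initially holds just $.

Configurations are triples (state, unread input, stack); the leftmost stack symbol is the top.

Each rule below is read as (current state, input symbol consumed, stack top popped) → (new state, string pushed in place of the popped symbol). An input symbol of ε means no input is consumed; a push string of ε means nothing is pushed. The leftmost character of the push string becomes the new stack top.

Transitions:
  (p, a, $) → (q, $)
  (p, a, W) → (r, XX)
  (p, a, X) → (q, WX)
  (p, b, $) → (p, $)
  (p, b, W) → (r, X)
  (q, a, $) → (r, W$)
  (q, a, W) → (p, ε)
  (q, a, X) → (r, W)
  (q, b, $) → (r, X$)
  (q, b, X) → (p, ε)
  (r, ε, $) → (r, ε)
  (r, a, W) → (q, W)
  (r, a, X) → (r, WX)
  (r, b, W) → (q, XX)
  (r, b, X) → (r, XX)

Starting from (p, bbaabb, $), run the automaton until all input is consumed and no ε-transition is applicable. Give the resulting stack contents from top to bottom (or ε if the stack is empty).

(p, bbaabb, $)
  read b, top $: go to p, push $ → (p, baabb, $)
  read b, top $: go to p, push $ → (p, aabb, $)
  read a, top $: go to q, push $ → (q, abb, $)
  read a, top $: go to r, push W$ → (r, bb, W$)
  read b, top W: go to q, push XX → (q, b, XX$)
  read b, top X: go to p, push ε → (p, ε, X$)
All input consumed in state p with stack X$.

X$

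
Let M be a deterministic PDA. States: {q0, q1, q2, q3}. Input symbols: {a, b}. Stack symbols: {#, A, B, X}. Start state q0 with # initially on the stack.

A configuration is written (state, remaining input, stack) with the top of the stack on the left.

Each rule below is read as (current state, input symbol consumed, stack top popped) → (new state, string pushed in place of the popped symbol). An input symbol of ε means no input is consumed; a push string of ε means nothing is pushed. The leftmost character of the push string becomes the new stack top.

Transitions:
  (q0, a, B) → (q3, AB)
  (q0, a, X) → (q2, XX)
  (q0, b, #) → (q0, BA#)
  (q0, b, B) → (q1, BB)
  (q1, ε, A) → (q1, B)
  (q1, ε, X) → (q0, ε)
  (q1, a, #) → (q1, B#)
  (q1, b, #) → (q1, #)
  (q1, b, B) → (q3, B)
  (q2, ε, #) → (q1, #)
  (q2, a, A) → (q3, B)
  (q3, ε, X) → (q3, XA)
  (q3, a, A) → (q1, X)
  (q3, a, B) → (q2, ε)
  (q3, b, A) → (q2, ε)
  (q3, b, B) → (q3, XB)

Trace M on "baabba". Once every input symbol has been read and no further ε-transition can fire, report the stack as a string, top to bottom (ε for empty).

(q0, baabba, #)
  read b, top #: go to q0, push BA# → (q0, aabba, BA#)
  read a, top B: go to q3, push AB → (q3, abba, ABA#)
  read a, top A: go to q1, push X → (q1, bba, XBA#)
  ε-move, top X: go to q0, push ε → (q0, bba, BA#)
  read b, top B: go to q1, push BB → (q1, ba, BBA#)
  read b, top B: go to q3, push B → (q3, a, BBA#)
  read a, top B: go to q2, push ε → (q2, ε, BA#)
All input consumed in state q2 with stack BA#.

BA#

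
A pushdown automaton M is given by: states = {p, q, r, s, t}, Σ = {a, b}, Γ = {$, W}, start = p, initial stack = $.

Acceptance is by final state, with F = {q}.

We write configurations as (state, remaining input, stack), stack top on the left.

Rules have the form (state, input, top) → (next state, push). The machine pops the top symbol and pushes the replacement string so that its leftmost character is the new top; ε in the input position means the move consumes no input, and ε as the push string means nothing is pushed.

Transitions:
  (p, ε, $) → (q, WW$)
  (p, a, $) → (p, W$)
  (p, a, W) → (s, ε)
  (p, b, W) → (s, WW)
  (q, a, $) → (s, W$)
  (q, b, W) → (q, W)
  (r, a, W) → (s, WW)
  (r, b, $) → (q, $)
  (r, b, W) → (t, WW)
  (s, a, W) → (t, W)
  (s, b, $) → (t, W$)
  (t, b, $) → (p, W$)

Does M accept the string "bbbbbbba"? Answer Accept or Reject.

No computation consumes all input and reaches a final state.

Reject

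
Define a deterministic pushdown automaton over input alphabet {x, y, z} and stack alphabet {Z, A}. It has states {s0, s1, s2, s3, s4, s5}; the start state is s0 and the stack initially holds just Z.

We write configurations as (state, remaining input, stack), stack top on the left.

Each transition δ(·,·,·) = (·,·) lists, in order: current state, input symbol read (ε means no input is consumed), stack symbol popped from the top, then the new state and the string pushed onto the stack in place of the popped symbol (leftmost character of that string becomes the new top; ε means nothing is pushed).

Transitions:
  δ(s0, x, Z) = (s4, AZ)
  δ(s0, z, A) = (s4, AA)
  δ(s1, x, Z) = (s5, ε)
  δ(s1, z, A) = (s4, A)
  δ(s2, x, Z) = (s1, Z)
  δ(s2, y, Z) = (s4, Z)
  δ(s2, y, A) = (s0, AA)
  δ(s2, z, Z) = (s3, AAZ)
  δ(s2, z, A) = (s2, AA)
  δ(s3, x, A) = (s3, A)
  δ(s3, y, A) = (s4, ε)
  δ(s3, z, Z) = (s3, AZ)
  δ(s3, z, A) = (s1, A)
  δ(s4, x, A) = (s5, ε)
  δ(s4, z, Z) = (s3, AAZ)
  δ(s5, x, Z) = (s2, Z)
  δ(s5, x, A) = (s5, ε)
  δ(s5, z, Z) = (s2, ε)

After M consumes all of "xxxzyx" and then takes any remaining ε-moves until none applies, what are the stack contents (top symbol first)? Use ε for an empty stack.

(s0, xxxzyx, Z) ⊢ (s4, xxzyx, AZ) ⊢ (s5, xzyx, Z) ⊢ (s2, zyx, Z) ⊢ (s3, yx, AAZ) ⊢ (s4, x, AZ) ⊢ (s5, ε, Z)
All input consumed in state s5 with stack Z.

Z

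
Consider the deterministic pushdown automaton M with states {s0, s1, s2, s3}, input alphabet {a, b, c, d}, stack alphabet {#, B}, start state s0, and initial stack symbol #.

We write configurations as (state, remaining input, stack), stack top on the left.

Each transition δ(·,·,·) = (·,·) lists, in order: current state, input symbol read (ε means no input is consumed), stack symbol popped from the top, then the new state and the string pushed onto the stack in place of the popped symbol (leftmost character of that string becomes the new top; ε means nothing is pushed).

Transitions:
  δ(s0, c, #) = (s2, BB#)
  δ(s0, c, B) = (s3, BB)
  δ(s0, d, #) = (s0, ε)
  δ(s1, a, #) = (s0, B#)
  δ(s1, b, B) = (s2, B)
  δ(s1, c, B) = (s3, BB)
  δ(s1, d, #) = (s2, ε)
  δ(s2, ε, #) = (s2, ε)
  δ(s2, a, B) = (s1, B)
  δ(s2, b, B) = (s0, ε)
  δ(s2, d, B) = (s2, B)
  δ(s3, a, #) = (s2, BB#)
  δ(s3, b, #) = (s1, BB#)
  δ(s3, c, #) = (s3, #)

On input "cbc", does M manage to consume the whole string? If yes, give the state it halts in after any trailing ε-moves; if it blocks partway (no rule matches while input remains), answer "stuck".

(s0, cbc, #)
  read c, top #: go to s2, push BB# → (s2, bc, BB#)
  read b, top B: go to s0, push ε → (s0, c, B#)
  read c, top B: go to s3, push BB → (s3, ε, BB#)
All input consumed; M is in state s3.

s3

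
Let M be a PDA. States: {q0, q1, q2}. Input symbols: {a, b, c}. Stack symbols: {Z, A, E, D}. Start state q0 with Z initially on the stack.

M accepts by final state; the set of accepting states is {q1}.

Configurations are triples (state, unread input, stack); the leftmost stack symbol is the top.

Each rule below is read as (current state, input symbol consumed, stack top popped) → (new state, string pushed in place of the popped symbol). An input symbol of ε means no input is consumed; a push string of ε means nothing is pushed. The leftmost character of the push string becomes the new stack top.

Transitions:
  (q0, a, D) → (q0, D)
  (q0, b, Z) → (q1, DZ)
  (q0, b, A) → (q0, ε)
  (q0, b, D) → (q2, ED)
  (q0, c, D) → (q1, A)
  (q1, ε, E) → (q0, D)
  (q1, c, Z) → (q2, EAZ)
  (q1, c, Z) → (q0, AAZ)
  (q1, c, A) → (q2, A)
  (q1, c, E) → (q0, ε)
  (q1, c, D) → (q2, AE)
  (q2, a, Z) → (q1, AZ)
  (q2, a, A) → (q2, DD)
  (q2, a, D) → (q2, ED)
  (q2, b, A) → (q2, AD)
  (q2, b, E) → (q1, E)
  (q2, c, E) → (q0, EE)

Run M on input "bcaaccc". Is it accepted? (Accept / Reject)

Reject

No computation consumes all input and reaches a final state.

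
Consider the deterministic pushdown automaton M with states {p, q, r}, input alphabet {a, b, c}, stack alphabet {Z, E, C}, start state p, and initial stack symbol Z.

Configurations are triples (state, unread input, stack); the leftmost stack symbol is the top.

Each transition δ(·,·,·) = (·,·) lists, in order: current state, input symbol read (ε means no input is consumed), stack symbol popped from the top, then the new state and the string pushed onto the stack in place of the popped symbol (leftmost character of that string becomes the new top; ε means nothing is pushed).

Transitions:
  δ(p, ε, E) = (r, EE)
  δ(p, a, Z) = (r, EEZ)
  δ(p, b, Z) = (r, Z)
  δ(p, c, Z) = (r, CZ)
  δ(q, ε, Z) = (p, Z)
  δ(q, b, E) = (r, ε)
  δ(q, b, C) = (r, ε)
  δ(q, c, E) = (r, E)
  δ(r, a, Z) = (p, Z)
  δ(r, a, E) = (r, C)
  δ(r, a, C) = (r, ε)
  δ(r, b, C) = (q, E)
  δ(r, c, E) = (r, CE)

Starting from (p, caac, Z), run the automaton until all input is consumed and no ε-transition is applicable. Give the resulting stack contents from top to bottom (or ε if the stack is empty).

CZ

(p, caac, Z) ⊢ (r, aac, CZ) ⊢ (r, ac, Z) ⊢ (p, c, Z) ⊢ (r, ε, CZ)
All input consumed in state r with stack CZ.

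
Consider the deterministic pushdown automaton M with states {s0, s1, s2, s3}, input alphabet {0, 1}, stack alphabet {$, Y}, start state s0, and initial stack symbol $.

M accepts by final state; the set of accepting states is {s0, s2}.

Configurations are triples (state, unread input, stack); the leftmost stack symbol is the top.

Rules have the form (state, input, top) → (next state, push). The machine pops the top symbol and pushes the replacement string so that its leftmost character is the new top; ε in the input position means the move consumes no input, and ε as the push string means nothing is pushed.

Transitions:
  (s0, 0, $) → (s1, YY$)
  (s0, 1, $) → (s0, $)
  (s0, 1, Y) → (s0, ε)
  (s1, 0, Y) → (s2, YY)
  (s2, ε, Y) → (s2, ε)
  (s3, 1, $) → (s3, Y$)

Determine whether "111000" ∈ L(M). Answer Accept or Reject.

(s0, 111000, $)
  read 1, top $: go to s0, push $ → (s0, 11000, $)
  read 1, top $: go to s0, push $ → (s0, 1000, $)
  read 1, top $: go to s0, push $ → (s0, 000, $)
  read 0, top $: go to s1, push YY$ → (s1, 00, YY$)
  read 0, top Y: go to s2, push YY → (s2, 0, YYY$)
  ε-move, top Y: go to s2, push ε → (s2, 0, YY$)
  ε-move, top Y: go to s2, push ε → (s2, 0, Y$)
  ε-move, top Y: go to s2, push ε → (s2, 0, $)
No transition applies at (s2, 0, $); input not fully consumed.

Reject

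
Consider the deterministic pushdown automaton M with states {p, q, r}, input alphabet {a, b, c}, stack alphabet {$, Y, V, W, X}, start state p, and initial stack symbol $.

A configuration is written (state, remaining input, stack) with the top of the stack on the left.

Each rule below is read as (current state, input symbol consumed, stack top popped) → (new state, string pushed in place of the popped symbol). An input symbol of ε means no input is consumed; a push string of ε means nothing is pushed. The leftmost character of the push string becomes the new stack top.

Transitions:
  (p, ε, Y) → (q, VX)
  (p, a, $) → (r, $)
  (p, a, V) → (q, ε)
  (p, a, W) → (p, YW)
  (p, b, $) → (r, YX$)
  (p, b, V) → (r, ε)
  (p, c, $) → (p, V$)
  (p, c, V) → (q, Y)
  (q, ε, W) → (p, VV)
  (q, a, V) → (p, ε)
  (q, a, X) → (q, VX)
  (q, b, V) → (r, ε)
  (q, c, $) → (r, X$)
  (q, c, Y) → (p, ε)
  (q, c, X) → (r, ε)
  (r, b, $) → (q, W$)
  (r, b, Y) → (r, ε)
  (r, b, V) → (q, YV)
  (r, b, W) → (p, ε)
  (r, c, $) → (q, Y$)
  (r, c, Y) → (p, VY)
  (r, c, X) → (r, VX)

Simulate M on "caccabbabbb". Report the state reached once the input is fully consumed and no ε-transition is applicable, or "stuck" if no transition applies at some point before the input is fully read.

(p, caccabbabbb, $)
  read c, top $: go to p, push V$ → (p, accabbabbb, V$)
  read a, top V: go to q, push ε → (q, ccabbabbb, $)
  read c, top $: go to r, push X$ → (r, cabbabbb, X$)
  read c, top X: go to r, push VX → (r, abbabbb, VX$)
No transition for (r, a, top V); M blocks with input abbabbb remaining.

stuck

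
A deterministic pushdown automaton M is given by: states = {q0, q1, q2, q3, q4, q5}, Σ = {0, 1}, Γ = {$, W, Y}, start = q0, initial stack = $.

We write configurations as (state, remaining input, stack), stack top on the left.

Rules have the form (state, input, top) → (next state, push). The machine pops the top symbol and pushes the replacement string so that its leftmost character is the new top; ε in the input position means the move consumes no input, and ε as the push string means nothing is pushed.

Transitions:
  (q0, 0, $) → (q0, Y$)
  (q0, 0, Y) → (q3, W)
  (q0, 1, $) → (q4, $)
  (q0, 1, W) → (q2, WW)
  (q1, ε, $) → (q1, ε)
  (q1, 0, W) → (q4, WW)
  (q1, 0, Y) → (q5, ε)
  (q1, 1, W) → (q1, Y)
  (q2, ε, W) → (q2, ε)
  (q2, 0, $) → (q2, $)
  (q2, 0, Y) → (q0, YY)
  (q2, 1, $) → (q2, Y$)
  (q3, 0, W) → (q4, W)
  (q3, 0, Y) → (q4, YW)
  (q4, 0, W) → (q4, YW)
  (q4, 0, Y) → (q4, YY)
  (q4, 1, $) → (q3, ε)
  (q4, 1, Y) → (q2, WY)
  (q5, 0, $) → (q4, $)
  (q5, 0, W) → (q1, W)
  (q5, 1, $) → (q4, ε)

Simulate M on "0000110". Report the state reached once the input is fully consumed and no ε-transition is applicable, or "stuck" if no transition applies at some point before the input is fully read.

stuck

(q0, 0000110, $) ⊢ (q0, 000110, Y$) ⊢ (q3, 00110, W$) ⊢ (q4, 0110, W$) ⊢ (q4, 110, YW$) ⊢ (q2, 10, WYW$) ⊢ (q2, 10, YW$)
No transition for (q2, 1, top Y); M blocks with input 10 remaining.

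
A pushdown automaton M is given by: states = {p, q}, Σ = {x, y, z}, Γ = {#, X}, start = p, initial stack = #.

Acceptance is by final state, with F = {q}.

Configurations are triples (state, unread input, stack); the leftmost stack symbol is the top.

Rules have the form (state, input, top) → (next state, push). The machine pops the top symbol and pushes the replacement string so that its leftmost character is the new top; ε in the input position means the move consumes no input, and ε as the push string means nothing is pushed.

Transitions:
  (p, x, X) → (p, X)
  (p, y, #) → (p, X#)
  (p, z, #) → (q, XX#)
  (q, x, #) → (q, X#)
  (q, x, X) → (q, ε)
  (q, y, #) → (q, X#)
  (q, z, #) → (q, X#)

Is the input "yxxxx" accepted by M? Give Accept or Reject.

No computation consumes all input and reaches a final state.

Reject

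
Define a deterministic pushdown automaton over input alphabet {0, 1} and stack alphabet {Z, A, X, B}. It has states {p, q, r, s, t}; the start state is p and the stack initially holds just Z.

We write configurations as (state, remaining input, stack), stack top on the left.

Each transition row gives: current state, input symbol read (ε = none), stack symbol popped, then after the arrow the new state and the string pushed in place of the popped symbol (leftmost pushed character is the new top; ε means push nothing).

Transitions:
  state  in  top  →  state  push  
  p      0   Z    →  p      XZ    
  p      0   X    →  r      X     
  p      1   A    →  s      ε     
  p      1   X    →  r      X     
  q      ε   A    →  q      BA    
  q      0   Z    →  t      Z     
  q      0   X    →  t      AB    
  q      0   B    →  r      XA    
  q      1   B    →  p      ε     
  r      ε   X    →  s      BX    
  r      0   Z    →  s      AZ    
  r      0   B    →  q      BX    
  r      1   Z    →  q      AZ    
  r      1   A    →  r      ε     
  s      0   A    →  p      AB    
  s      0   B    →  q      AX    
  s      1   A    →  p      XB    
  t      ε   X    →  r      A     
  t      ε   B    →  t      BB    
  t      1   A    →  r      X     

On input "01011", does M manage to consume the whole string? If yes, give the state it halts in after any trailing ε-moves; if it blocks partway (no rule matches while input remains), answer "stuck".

(p, 01011, Z)
  read 0, top Z: go to p, push XZ → (p, 1011, XZ)
  read 1, top X: go to r, push X → (r, 011, XZ)
  ε-move, top X: go to s, push BX → (s, 011, BXZ)
  read 0, top B: go to q, push AX → (q, 11, AXXZ)
  ε-move, top A: go to q, push BA → (q, 11, BAXXZ)
  read 1, top B: go to p, push ε → (p, 1, AXXZ)
  read 1, top A: go to s, push ε → (s, ε, XXZ)
All input consumed; M is in state s.

s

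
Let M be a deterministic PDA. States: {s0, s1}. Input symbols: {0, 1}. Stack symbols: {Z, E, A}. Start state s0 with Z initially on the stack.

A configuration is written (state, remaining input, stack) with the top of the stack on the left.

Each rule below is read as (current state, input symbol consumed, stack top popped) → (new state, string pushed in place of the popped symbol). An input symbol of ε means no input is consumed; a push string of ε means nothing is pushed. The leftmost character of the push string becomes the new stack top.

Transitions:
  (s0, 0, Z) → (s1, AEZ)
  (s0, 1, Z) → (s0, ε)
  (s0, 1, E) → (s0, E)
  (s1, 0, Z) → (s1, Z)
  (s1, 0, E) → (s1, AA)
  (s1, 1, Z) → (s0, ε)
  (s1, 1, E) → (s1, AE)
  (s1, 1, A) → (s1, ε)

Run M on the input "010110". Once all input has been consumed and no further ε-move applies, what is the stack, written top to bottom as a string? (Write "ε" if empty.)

Z

(s0, 010110, Z)
  read 0, top Z: go to s1, push AEZ → (s1, 10110, AEZ)
  read 1, top A: go to s1, push ε → (s1, 0110, EZ)
  read 0, top E: go to s1, push AA → (s1, 110, AAZ)
  read 1, top A: go to s1, push ε → (s1, 10, AZ)
  read 1, top A: go to s1, push ε → (s1, 0, Z)
  read 0, top Z: go to s1, push Z → (s1, ε, Z)
All input consumed in state s1 with stack Z.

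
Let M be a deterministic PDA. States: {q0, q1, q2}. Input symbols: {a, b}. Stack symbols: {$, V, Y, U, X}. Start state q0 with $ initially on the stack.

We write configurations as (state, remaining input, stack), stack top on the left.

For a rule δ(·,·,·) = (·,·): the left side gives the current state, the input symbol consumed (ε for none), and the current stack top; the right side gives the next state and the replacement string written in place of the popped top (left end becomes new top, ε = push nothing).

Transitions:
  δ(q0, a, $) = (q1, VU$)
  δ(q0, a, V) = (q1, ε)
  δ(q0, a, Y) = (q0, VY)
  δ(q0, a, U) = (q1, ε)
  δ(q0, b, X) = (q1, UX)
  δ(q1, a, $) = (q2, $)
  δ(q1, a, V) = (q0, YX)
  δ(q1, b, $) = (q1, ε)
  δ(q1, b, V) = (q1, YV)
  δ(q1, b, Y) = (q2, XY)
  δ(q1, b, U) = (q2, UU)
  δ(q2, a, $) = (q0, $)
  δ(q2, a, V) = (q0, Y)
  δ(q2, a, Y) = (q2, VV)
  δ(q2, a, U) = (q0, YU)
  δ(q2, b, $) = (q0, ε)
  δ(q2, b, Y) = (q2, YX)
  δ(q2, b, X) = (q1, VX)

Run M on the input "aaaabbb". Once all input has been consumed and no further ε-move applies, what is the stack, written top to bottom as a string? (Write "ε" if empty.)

YVXYXU$

(q0, aaaabbb, $) ⊢ (q1, aaabbb, VU$) ⊢ (q0, aabbb, YXU$) ⊢ (q0, abbb, VYXU$) ⊢ (q1, bbb, YXU$) ⊢ (q2, bb, XYXU$) ⊢ (q1, b, VXYXU$) ⊢ (q1, ε, YVXYXU$)
All input consumed in state q1 with stack YVXYXU$.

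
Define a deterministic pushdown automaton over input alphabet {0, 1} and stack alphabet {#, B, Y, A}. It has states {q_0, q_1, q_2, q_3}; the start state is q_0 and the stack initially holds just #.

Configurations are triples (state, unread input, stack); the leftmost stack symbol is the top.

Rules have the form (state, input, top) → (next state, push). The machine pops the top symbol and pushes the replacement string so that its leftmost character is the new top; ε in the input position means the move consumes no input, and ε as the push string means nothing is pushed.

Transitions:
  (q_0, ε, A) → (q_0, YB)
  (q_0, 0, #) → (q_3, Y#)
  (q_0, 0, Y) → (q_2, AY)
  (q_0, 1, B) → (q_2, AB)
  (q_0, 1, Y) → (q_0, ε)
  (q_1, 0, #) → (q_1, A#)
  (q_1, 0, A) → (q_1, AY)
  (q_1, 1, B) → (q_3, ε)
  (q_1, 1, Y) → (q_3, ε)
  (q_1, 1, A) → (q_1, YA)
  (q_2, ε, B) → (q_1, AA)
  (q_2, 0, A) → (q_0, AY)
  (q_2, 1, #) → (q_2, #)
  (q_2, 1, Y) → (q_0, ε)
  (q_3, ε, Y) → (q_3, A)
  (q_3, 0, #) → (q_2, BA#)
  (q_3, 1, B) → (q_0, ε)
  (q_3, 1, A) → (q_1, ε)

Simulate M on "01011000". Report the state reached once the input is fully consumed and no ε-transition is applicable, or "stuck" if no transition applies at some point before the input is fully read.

(q_0, 01011000, #)
  read 0, top #: go to q_3, push Y# → (q_3, 1011000, Y#)
  ε-move, top Y: go to q_3, push A → (q_3, 1011000, A#)
  read 1, top A: go to q_1, push ε → (q_1, 011000, #)
  read 0, top #: go to q_1, push A# → (q_1, 11000, A#)
  read 1, top A: go to q_1, push YA → (q_1, 1000, YA#)
  read 1, top Y: go to q_3, push ε → (q_3, 000, A#)
No transition for (q_3, 0, top A); M blocks with input 000 remaining.

stuck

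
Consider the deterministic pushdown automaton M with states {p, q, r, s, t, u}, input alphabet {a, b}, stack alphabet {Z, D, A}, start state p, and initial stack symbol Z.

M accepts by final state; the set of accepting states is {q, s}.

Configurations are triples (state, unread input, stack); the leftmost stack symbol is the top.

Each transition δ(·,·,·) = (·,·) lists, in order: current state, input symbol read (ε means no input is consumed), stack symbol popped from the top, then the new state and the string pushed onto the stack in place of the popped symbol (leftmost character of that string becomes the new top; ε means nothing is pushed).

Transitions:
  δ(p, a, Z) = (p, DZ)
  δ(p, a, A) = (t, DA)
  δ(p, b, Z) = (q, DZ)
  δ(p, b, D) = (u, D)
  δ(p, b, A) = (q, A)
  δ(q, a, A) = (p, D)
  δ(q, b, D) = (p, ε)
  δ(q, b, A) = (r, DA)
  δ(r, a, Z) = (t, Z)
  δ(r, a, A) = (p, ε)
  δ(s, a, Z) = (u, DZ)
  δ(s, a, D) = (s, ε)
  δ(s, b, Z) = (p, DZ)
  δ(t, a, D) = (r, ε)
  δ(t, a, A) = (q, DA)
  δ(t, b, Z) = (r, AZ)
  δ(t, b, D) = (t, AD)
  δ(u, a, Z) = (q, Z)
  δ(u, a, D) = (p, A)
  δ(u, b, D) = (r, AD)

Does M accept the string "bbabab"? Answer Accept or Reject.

Accept

(p, bbabab, Z) ⊢ (q, babab, DZ) ⊢ (p, abab, Z) ⊢ (p, bab, DZ) ⊢ (u, ab, DZ) ⊢ (p, b, AZ) ⊢ (q, ε, AZ)
All input consumed; state q ∈ F.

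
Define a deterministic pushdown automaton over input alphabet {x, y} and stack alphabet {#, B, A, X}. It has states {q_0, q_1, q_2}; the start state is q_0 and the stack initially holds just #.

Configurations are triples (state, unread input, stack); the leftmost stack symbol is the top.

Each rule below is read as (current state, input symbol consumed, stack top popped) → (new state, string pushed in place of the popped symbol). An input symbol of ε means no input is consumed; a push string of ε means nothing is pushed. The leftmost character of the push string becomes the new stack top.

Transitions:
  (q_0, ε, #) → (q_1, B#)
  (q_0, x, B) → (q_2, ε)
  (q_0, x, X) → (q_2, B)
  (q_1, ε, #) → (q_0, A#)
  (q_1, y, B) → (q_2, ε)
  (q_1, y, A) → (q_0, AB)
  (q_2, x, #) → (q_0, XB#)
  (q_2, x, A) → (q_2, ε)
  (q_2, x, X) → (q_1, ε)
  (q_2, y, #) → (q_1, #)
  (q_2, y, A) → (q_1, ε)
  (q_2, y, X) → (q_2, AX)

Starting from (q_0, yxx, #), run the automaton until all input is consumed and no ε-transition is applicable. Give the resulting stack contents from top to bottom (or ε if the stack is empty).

(q_0, yxx, #)
  ε-move, top #: go to q_1, push B# → (q_1, yxx, B#)
  read y, top B: go to q_2, push ε → (q_2, xx, #)
  read x, top #: go to q_0, push XB# → (q_0, x, XB#)
  read x, top X: go to q_2, push B → (q_2, ε, BB#)
All input consumed in state q_2 with stack BB#.

BB#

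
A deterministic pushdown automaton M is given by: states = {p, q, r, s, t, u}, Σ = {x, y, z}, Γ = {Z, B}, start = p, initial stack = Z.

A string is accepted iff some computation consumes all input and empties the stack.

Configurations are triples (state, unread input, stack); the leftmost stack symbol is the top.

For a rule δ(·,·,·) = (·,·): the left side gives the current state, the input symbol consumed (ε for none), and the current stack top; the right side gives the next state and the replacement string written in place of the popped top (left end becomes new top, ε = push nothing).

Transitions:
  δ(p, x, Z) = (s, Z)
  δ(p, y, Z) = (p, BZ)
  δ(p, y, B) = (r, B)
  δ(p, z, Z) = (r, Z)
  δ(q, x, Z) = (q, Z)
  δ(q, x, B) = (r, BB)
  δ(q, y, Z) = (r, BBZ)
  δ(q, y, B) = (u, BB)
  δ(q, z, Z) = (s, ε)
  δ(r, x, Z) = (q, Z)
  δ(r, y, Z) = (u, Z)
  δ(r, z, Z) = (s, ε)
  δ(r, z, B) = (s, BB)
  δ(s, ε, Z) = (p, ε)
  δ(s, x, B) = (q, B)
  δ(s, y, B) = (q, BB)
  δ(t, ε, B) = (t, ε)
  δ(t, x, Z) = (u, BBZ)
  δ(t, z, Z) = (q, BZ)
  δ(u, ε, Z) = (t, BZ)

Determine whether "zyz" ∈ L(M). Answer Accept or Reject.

Reject

(p, zyz, Z)
  read z, top Z: go to r, push Z → (r, yz, Z)
  read y, top Z: go to u, push Z → (u, z, Z)
  ε-move, top Z: go to t, push BZ → (t, z, BZ)
  ε-move, top B: go to t, push ε → (t, z, Z)
  read z, top Z: go to q, push BZ → (q, ε, BZ)
All input consumed; stack is BZ, not empty, and no further ε-move applies.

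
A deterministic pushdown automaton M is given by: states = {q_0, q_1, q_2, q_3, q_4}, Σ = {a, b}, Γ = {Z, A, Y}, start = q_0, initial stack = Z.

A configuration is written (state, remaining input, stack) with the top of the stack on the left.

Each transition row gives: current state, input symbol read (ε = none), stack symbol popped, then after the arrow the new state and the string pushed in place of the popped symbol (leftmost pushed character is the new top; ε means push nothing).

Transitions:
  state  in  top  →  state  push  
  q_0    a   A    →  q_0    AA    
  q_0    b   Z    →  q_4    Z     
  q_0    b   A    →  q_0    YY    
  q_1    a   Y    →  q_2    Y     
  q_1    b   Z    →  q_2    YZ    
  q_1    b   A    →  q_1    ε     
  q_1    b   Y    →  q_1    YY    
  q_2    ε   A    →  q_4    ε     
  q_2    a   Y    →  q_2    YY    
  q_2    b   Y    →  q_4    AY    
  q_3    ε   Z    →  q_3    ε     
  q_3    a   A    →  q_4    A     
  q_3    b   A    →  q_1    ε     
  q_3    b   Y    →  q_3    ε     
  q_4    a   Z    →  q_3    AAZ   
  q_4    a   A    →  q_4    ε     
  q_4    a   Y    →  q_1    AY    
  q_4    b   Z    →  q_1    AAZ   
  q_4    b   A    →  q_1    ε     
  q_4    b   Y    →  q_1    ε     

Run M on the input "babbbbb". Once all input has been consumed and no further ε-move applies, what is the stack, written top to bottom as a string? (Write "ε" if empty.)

YZ

(q_0, babbbbb, Z) ⊢ (q_4, abbbbb, Z) ⊢ (q_3, bbbbb, AAZ) ⊢ (q_1, bbbb, AZ) ⊢ (q_1, bbb, Z) ⊢ (q_2, bb, YZ) ⊢ (q_4, b, AYZ) ⊢ (q_1, ε, YZ)
All input consumed in state q_1 with stack YZ.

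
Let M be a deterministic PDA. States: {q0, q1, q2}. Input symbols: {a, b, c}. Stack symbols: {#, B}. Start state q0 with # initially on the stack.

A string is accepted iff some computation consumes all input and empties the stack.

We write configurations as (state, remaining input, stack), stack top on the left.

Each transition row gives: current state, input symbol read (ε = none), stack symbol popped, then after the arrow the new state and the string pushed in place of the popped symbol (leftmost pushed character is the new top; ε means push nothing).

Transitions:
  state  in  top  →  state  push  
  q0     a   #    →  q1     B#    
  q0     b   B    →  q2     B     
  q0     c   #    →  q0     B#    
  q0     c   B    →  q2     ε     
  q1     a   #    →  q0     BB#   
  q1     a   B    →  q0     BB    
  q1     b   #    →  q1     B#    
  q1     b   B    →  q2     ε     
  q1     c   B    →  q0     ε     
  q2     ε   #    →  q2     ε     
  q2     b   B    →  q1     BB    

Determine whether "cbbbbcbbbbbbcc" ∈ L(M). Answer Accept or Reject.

Accept

(q0, cbbbbcbbbbbbcc, #) ⊢ (q0, bbbbcbbbbbbcc, B#) ⊢ (q2, bbbcbbbbbbcc, B#) ⊢ (q1, bbcbbbbbbcc, BB#) ⊢ (q2, bcbbbbbbcc, B#) ⊢ (q1, cbbbbbbcc, BB#) ⊢ (q0, bbbbbbcc, B#) ⊢ (q2, bbbbbcc, B#) ⊢ (q1, bbbbcc, BB#) ⊢ (q2, bbbcc, B#) ⊢ (q1, bbcc, BB#) ⊢ (q2, bcc, B#) ⊢ (q1, cc, BB#) ⊢ (q0, c, B#) ⊢ (q2, ε, #) ⊢ (q2, ε, ε)
All input consumed and the stack is empty.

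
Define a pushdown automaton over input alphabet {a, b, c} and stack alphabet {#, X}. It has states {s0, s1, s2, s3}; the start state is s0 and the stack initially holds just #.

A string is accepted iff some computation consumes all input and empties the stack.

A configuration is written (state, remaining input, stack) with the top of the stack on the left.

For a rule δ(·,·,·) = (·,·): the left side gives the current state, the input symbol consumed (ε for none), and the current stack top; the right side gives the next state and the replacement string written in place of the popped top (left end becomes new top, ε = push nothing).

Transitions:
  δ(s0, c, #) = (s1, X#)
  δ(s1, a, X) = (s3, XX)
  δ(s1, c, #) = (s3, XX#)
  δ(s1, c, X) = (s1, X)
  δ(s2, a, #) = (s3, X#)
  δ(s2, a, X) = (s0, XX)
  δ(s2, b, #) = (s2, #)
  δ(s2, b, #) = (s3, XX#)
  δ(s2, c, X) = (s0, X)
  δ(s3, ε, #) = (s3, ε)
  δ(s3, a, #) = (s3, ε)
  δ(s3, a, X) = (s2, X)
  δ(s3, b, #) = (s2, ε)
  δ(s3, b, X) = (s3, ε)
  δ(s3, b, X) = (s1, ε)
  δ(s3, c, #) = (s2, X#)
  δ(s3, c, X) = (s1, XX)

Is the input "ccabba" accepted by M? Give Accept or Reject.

One accepting computation: (s0, ccabba, #) ⊢ (s1, cabba, X#) ⊢ (s1, abba, X#) ⊢ (s3, bba, XX#) ⊢ (s3, ba, X#) ⊢ (s3, a, #) ⊢ (s3, ε, ε)
All input consumed and the stack is empty.

Accept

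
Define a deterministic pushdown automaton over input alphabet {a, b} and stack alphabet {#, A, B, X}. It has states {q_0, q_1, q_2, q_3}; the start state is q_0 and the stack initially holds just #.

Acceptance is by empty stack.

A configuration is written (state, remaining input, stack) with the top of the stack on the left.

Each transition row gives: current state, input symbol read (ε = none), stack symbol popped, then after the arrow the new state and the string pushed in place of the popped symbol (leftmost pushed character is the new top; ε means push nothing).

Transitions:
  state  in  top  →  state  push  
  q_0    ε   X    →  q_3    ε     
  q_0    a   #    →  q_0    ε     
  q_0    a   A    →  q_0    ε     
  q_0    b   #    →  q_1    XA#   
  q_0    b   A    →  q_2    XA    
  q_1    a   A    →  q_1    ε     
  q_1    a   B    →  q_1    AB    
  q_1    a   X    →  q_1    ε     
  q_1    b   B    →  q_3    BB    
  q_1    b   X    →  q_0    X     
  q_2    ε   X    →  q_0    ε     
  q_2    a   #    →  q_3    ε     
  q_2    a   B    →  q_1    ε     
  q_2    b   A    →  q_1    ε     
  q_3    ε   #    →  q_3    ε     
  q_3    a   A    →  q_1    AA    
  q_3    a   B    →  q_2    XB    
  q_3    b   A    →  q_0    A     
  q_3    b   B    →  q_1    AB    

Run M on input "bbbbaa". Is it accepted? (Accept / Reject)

(q_0, bbbbaa, #)
  read b, top #: go to q_1, push XA# → (q_1, bbbaa, XA#)
  read b, top X: go to q_0, push X → (q_0, bbaa, XA#)
  ε-move, top X: go to q_3, push ε → (q_3, bbaa, A#)
  read b, top A: go to q_0, push A → (q_0, baa, A#)
  read b, top A: go to q_2, push XA → (q_2, aa, XA#)
  ε-move, top X: go to q_0, push ε → (q_0, aa, A#)
  read a, top A: go to q_0, push ε → (q_0, a, #)
  read a, top #: go to q_0, push ε → (q_0, ε, ε)
All input consumed and the stack is empty.

Accept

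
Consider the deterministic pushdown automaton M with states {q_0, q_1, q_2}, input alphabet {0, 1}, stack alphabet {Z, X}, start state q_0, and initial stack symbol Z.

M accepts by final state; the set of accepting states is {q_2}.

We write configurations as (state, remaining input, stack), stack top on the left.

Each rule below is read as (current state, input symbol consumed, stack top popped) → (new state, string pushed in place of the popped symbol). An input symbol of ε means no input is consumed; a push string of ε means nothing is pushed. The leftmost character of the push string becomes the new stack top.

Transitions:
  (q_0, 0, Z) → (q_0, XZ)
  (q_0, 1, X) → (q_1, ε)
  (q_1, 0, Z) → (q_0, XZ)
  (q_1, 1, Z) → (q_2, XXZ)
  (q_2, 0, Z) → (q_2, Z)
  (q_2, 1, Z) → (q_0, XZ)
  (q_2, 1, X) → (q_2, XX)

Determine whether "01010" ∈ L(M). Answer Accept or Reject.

(q_0, 01010, Z)
  read 0, top Z: go to q_0, push XZ → (q_0, 1010, XZ)
  read 1, top X: go to q_1, push ε → (q_1, 010, Z)
  read 0, top Z: go to q_0, push XZ → (q_0, 10, XZ)
  read 1, top X: go to q_1, push ε → (q_1, 0, Z)
  read 0, top Z: go to q_0, push XZ → (q_0, ε, XZ)
All input consumed; state q_0 ∉ F and no further ε-move applies.

Reject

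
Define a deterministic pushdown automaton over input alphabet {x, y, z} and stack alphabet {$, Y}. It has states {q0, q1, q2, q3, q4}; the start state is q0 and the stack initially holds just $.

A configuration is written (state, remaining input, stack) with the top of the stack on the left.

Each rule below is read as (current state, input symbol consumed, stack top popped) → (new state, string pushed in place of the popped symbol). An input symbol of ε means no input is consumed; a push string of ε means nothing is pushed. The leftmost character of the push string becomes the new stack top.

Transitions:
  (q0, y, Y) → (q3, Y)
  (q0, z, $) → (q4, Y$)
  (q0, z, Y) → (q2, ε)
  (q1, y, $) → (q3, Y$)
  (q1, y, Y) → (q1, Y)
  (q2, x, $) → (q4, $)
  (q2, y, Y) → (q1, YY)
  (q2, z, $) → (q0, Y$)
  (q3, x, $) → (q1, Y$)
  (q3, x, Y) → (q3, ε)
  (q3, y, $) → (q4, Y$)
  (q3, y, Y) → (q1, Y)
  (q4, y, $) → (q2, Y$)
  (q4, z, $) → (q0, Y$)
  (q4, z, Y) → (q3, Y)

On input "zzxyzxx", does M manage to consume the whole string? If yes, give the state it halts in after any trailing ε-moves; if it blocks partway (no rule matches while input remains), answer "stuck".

(q0, zzxyzxx, $)
  read z, top $: go to q4, push Y$ → (q4, zxyzxx, Y$)
  read z, top Y: go to q3, push Y → (q3, xyzxx, Y$)
  read x, top Y: go to q3, push ε → (q3, yzxx, $)
  read y, top $: go to q4, push Y$ → (q4, zxx, Y$)
  read z, top Y: go to q3, push Y → (q3, xx, Y$)
  read x, top Y: go to q3, push ε → (q3, x, $)
  read x, top $: go to q1, push Y$ → (q1, ε, Y$)
All input consumed; M is in state q1.

q1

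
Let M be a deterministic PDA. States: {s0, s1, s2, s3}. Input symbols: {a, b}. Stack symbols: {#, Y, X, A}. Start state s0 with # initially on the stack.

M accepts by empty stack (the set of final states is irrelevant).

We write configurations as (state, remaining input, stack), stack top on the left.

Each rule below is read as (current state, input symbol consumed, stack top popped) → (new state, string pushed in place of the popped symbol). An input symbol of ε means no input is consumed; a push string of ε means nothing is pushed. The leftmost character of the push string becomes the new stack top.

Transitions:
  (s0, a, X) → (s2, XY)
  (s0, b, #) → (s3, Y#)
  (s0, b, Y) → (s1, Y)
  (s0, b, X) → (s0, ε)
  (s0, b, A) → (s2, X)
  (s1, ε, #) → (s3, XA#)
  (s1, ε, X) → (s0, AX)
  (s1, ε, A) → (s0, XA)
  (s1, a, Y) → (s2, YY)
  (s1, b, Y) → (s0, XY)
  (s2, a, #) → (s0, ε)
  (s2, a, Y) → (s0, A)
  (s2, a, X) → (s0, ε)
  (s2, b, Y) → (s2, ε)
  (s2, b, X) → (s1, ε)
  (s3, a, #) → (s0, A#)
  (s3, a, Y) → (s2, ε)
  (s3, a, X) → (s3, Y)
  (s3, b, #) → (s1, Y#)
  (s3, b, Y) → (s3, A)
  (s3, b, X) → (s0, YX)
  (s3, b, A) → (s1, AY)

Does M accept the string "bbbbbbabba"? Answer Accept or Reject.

(s0, bbbbbbabba, #) ⊢ (s3, bbbbbabba, Y#) ⊢ (s3, bbbbabba, A#) ⊢ (s1, bbbabba, AY#) ⊢ (s0, bbbabba, XAY#) ⊢ (s0, bbabba, AY#) ⊢ (s2, babba, XY#) ⊢ (s1, abba, Y#) ⊢ (s2, bba, YY#) ⊢ (s2, ba, Y#) ⊢ (s2, a, #) ⊢ (s0, ε, ε)
All input consumed and the stack is empty.

Accept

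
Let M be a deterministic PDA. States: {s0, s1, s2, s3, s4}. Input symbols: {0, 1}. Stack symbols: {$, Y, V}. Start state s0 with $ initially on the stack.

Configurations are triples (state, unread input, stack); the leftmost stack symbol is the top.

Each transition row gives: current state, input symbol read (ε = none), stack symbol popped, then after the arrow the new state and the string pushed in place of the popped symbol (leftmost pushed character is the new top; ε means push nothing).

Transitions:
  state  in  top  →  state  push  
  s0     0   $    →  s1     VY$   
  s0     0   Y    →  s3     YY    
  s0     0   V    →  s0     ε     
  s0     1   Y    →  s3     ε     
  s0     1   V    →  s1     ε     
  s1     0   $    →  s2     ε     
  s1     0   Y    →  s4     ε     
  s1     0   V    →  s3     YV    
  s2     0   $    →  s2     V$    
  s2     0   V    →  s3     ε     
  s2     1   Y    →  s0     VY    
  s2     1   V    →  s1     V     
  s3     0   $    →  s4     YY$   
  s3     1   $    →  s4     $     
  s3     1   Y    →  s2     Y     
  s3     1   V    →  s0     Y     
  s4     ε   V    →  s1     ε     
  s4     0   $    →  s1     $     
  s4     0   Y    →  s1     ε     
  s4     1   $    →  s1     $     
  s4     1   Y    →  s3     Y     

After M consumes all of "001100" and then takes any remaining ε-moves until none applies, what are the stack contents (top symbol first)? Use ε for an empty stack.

YYVY$

(s0, 001100, $) ⊢ (s1, 01100, VY$) ⊢ (s3, 1100, YVY$) ⊢ (s2, 100, YVY$) ⊢ (s0, 00, VYVY$) ⊢ (s0, 0, YVY$) ⊢ (s3, ε, YYVY$)
All input consumed in state s3 with stack YYVY$.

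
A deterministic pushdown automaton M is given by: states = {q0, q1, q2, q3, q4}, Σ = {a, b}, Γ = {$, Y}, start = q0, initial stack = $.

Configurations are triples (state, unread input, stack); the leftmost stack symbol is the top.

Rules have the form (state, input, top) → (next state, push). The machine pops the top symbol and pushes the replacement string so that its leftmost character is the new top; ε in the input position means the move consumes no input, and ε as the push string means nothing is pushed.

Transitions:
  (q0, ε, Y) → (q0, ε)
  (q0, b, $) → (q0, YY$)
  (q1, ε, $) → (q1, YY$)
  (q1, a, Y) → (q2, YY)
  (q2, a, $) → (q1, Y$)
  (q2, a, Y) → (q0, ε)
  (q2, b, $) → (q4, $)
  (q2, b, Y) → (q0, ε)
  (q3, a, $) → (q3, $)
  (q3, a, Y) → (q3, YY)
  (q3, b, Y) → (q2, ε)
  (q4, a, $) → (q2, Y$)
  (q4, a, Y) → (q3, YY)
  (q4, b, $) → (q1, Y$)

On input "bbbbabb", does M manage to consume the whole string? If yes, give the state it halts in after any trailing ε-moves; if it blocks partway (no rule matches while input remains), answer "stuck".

stuck

(q0, bbbbabb, $) ⊢ (q0, bbbabb, YY$) ⊢ (q0, bbbabb, Y$) ⊢ (q0, bbbabb, $) ⊢ (q0, bbabb, YY$) ⊢ (q0, bbabb, Y$) ⊢ (q0, bbabb, $) ⊢ (q0, babb, YY$) ⊢ (q0, babb, Y$) ⊢ (q0, babb, $) ⊢ (q0, abb, YY$) ⊢ (q0, abb, Y$) ⊢ (q0, abb, $)
No transition for (q0, a, top $); M blocks with input abb remaining.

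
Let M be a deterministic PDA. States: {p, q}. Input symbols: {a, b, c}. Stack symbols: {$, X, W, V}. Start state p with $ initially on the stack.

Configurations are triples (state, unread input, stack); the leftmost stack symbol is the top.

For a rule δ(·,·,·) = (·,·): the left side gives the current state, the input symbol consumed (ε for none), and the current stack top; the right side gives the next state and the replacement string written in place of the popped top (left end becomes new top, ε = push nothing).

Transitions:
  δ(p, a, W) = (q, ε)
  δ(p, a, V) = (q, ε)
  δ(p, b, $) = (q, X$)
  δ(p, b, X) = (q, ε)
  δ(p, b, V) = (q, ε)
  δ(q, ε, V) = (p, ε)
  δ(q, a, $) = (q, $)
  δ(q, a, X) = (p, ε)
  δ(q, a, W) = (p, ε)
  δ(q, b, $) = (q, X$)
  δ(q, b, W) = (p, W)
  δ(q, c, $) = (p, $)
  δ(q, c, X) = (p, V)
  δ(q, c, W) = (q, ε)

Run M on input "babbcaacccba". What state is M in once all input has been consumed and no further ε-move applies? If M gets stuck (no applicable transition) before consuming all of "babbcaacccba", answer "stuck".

stuck

(p, babbcaacccba, $) ⊢ (q, abbcaacccba, X$) ⊢ (p, bbcaacccba, $) ⊢ (q, bcaacccba, X$)
No transition for (q, b, top X); M blocks with input bcaacccba remaining.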